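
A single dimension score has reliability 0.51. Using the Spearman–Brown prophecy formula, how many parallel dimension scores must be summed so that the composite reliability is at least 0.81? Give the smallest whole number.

k ≥ ρ*(1−ρ₁)/(ρ₁(1−ρ*)) = 0.81·0.49 / (0.51·0.19) = 4.096.
Smallest integer k = 5.

5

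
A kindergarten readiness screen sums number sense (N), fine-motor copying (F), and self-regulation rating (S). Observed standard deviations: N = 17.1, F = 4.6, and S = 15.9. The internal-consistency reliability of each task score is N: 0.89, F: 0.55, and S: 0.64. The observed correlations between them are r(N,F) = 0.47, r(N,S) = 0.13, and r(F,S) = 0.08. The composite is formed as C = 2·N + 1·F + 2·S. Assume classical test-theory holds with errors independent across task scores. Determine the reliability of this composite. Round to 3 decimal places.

Var(C) = 2²·17.1² + 4.6² + 2²·15.9² + 2·[2·17.1·4.6·0.47 + 4·17.1·15.9·0.13 + 2·4.6·15.9·0.08] = 2202.04 + 454.051 = 2656.09.
With uncorrelated errors the cross-covariances are all true-score covariance, so they carry over unchanged; only the diagonal terms shrink to ρᵢσᵢ².
True-score variance = [2²·17.1²·0.89 + 4.6²·0.55 + 2²·15.9²·0.64] + 454.051 = 1699.81 + 454.051 = 2153.86.
Reliability = 2153.86 / 2656.09 = 0.811.

0.811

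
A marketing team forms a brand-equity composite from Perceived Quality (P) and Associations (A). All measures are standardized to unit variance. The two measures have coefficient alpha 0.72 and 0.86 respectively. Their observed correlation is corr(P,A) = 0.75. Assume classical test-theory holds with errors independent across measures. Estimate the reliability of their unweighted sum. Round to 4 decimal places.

Var(P+A) = 2 + 2·[0.75] = 2 + 1.5 = 3.5.
With uncorrelated errors the cross-covariances are all true-score covariance, so they carry over unchanged; only the diagonal terms shrink to ρᵢσᵢ².
True-score variance = [0.72 + 0.86] + 1.5 = 1.58 + 1.5 = 3.08.
Reliability = 3.08 / 3.5 = 0.8800.

0.8800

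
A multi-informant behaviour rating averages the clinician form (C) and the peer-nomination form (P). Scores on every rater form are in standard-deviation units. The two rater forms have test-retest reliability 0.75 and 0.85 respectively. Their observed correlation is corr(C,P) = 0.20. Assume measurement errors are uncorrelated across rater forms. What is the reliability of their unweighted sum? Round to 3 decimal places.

Var(C+P) = 2 + 2·[0.20] = 2 + 0.4 = 2.4.
Because errors are independent across components, Cov(Tᵢ,Tⱼ) = Cov(Xᵢ,Xⱼ); the off-diagonal part of the true-score variance is the same as above.
True-score variance = [0.75 + 0.85] + 0.4 = 1.6 + 0.4 = 2.
Reliability = 2 / 2.4 = 0.833.

0.833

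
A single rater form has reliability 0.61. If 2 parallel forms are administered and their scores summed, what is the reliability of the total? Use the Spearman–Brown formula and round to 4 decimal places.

ρ_k = kρ / (1 + (k−1)ρ) = 2·0.61 / (1 + 1·0.61) = 1.220 / 1.610 = 0.7578.

0.7578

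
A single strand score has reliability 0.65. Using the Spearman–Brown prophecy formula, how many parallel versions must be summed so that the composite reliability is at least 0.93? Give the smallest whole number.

k ≥ ρ*(1−ρ₁)/(ρ₁(1−ρ*)) = 0.93·0.35 / (0.65·0.07) = 7.154.
Smallest integer k = 8.

8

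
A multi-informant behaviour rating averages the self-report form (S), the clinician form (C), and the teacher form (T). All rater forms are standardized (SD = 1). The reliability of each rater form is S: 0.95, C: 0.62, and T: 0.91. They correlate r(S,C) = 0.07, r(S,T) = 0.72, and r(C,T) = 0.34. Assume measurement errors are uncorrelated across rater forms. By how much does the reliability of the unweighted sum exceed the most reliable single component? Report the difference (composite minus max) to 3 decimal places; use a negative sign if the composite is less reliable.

Var(sum) = 3 + 2.26 = 5.26; true-score variance = 2.48 + 2.26 = 4.74; composite reliability = 0.9011.
Max component reliability = 0.9500.
Difference = 0.9011 − 0.9500 = -0.049.

-0.049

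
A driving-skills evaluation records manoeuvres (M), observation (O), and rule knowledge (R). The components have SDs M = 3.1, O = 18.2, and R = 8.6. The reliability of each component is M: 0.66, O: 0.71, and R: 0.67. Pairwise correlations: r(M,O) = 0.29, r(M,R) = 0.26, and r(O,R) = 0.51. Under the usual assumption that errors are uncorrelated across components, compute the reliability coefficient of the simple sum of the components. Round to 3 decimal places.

Var(M+O+R) = 3.1² + 18.2² + 8.6² + 2·[3.1·18.2·0.29 + 3.1·8.6·0.26 + 18.2·8.6·0.51] = 414.81 + 206.237 = 621.047.
With uncorrelated errors the cross-covariances are all true-score covariance, so they carry over unchanged; only the diagonal terms shrink to ρᵢσᵢ².
True-score variance = [3.1²·0.66 + 18.2²·0.71 + 8.6²·0.67] + 206.237 = 291.076 + 206.237 = 497.313.
Reliability = 497.313 / 621.047 = 0.801.

0.801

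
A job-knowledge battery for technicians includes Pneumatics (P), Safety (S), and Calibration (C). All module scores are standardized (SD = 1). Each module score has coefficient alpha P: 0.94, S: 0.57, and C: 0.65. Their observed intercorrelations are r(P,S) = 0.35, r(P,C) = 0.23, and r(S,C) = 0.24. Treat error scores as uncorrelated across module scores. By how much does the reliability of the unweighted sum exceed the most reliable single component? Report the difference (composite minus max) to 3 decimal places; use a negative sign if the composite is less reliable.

-0.121

Var(sum) = 3 + 1.64 = 4.64; true-score variance = 2.16 + 1.64 = 3.8; composite reliability = 0.8190.
Max component reliability = 0.9400.
Difference = 0.8190 − 0.9400 = -0.121.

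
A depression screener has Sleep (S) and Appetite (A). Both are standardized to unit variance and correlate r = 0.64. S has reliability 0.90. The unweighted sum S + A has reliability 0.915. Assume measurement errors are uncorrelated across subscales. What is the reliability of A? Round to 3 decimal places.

0.821

Var(S+A) = 2 + 2·0.64 = 3.280.
True-score variance = ρ_S + ρ_A + 2·0.64, so 0.915 = (0.90 + ρ_A + 1.28) / 3.280.
ρ_A = 0.915·3.280 − 0.90 − 1.28 = 0.821.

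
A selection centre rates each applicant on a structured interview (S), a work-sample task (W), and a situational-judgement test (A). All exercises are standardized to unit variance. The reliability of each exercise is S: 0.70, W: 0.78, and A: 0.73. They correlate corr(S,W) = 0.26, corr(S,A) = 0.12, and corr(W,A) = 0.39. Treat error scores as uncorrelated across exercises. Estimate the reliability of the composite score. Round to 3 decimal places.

0.826

Var(S+W+A) = 3 + 2·[0.26 + 0.12 + 0.39] = 3 + 1.54 = 4.54.
Because errors are independent across components, Cov(Tᵢ,Tⱼ) = Cov(Xᵢ,Xⱼ); the off-diagonal part of the true-score variance is the same as above.
True-score variance = [0.70 + 0.78 + 0.73] + 1.54 = 2.21 + 1.54 = 3.75.
Reliability = 3.75 / 4.54 = 0.826.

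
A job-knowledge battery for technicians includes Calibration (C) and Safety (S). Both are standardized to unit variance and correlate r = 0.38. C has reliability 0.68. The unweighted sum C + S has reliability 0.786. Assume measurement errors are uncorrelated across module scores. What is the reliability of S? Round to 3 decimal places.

0.729

Var(C+S) = 2 + 2·0.38 = 2.760.
True-score variance = ρ_C + ρ_S + 2·0.38, so 0.786 = (0.68 + ρ_S + 0.76) / 2.760.
ρ_S = 0.786·2.760 − 0.68 − 0.76 = 0.729.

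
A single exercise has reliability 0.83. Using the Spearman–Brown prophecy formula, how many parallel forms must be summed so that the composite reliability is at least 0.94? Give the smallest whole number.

4

k ≥ ρ*(1−ρ₁)/(ρ₁(1−ρ*)) = 0.94·0.17 / (0.83·0.06) = 3.209.
Smallest integer k = 4.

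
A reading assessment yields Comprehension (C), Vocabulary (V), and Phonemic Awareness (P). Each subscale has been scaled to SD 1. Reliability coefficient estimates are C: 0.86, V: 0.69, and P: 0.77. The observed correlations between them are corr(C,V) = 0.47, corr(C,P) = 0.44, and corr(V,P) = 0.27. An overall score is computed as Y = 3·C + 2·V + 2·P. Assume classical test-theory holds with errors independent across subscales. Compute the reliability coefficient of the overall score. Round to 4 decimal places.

0.8863

Var(Y) = 3² + 2² + 2² + 2·[6·0.47 + 6·0.44 + 4·0.27] = 17 + 13.08 = 30.08.
With uncorrelated errors the cross-covariances are all true-score covariance, so they carry over unchanged; only the diagonal terms shrink to ρᵢσᵢ².
True-score variance = [3²·0.86 + 2²·0.69 + 2²·0.77] + 13.08 = 13.58 + 13.08 = 26.66.
Reliability = 26.66 / 30.08 = 0.8863.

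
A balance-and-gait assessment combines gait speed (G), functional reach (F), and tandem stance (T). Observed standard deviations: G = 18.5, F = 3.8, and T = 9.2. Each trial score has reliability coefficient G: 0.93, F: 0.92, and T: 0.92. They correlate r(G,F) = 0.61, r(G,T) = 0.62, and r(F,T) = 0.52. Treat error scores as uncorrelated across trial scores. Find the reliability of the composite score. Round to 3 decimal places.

Var(G+F+T) = 18.5² + 3.8² + 9.2² + 2·[18.5·3.8·0.61 + 18.5·9.2·0.62 + 3.8·9.2·0.52] = 441.33 + 333.172 = 774.502.
Because errors are independent across components, Cov(Tᵢ,Tⱼ) = Cov(Xᵢ,Xⱼ); the off-diagonal part of the true-score variance is the same as above.
True-score variance = [18.5²·0.93 + 3.8²·0.92 + 9.2²·0.92] + 333.172 = 409.446 + 333.172 = 742.619.
Reliability = 742.619 / 774.502 = 0.959.

0.959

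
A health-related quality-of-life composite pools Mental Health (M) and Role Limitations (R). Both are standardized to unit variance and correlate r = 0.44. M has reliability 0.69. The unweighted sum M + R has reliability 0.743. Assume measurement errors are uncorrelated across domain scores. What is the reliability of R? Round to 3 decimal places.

Var(M+R) = 2 + 2·0.44 = 2.880.
True-score variance = ρ_M + ρ_R + 2·0.44, so 0.743 = (0.69 + ρ_R + 0.88) / 2.880.
ρ_R = 0.743·2.880 − 0.69 − 0.88 = 0.570.

0.570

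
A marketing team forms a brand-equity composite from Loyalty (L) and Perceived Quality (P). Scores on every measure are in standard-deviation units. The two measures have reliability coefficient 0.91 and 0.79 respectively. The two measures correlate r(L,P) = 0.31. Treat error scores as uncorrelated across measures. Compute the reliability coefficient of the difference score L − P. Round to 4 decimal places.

0.7826

Var(L−P) = 1 + 1 − 2·0.31 = 2 − 0.62 = 1.38.
With uncorrelated errors the cross-covariances are all true-score covariance, so they carry over unchanged; only the diagonal terms shrink to ρᵢσᵢ².
True-score variance = [0.91 + 0.79] − 0.62 = 1.7 − 0.62 = 1.08.
Reliability = 1.08 / 1.38 = 0.7826.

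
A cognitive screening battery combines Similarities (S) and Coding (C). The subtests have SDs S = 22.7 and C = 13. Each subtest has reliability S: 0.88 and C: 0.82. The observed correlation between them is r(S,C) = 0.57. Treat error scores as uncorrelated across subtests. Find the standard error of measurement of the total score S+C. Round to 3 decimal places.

Var(total) = 684.29 + 336.414 = 1020.7.
True-score variance = 592.035 + 336.414 = 928.449, so reliability = 0.9096.
Error variance = 1020.7 − 928.449 = 92.2548; SEM = √92.2548 = 9.605.

9.605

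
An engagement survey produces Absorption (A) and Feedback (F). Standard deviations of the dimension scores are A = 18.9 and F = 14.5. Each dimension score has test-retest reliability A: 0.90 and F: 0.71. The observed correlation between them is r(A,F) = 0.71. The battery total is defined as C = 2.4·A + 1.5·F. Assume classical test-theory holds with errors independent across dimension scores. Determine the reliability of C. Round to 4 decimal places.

0.9128

Var(C) = 2.4²·18.9² + 1.5²·14.5² + 2·[3.6·18.9·14.5·0.71] = 2530.59 + 1400.94 = 3931.54.
With uncorrelated errors the cross-covariances are all true-score covariance, so they carry over unchanged; only the diagonal terms shrink to ρᵢσᵢ².
True-score variance = [2.4²·18.9²·0.90 + 1.5²·14.5²·0.71] + 1400.94 = 2187.65 + 1400.94 = 3588.59.
Reliability = 3588.59 / 3931.54 = 0.9128.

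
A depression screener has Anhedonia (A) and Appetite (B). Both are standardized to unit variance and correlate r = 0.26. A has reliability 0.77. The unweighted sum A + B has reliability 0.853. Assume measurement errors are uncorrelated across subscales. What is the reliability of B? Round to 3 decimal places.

0.860

Var(A+B) = 2 + 2·0.26 = 2.520.
True-score variance = ρ_A + ρ_B + 2·0.26, so 0.853 = (0.77 + ρ_B + 0.52) / 2.520.
ρ_B = 0.853·2.520 − 0.77 − 0.52 = 0.860.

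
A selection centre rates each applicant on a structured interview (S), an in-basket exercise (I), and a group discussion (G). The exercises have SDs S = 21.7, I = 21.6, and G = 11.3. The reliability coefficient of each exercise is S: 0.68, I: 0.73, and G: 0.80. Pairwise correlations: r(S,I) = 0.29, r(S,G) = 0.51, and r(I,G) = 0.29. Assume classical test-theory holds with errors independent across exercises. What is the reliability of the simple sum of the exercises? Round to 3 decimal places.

0.825

Var(S+I+G) = 21.7² + 21.6² + 11.3² + 2·[21.7·21.6·0.29 + 21.7·11.3·0.51 + 21.6·11.3·0.29] = 1065.14 + 663.538 = 1728.68.
With uncorrelated errors the cross-covariances are all true-score covariance, so they carry over unchanged; only the diagonal terms shrink to ρᵢσᵢ².
True-score variance = [21.7²·0.68 + 21.6²·0.73 + 11.3²·0.80] + 663.538 = 762.946 + 663.538 = 1426.48.
Reliability = 1426.48 / 1728.68 = 0.825.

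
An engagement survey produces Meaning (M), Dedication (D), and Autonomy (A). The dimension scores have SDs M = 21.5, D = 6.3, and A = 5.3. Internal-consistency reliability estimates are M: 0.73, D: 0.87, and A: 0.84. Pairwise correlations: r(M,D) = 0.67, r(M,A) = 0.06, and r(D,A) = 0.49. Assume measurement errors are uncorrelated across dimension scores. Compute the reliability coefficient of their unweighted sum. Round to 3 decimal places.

0.823

Var(M+D+A) = 21.5² + 6.3² + 5.3² + 2·[21.5·6.3·0.67 + 21.5·5.3·0.06 + 6.3·5.3·0.49] = 530.03 + 227.899 = 757.929.
Because errors are independent across components, Cov(Tᵢ,Tⱼ) = Cov(Xᵢ,Xⱼ); the off-diagonal part of the true-score variance is the same as above.
True-score variance = [21.5²·0.73 + 6.3²·0.87 + 5.3²·0.84] + 227.899 = 395.568 + 227.899 = 623.468.
Reliability = 623.468 / 757.929 = 0.823.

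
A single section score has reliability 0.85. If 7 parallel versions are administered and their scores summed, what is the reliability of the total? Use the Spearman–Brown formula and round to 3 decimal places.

ρ_k = kρ / (1 + (k−1)ρ) = 7·0.85 / (1 + 6·0.85) = 5.950 / 6.100 = 0.975.

0.975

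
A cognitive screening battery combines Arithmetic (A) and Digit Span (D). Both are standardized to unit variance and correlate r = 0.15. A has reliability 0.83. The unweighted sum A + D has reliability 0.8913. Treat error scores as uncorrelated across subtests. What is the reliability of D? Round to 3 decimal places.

0.920

Var(A+D) = 2 + 2·0.15 = 2.300.
True-score variance = ρ_A + ρ_D + 2·0.15, so 0.8913 = (0.83 + ρ_D + 0.30) / 2.300.
ρ_D = 0.8913·2.300 − 0.83 − 0.30 = 0.920.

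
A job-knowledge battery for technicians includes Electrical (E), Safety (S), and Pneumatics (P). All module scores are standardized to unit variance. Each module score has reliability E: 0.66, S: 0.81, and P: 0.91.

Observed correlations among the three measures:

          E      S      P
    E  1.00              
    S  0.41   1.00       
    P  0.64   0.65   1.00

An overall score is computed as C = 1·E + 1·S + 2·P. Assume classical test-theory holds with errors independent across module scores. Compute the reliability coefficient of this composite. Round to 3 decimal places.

Var(C) = 1 + 1 + 2² + 2·[0.41 + 2·0.64 + 2·0.65] = 6 + 5.98 = 11.98.
Under uncorrelated errors the observed covariances equal the true-score covariances, so only the own-variance terms attenuate.
True-score variance = [0.66 + 0.81 + 2²·0.91] + 5.98 = 5.11 + 5.98 = 11.09.
Reliability = 11.09 / 11.98 = 0.926.

0.926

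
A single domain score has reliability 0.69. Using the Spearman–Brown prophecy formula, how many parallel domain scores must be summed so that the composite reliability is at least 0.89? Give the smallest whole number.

4

k ≥ ρ*(1−ρ₁)/(ρ₁(1−ρ*)) = 0.89·0.31 / (0.69·0.11) = 3.635.
Smallest integer k = 4.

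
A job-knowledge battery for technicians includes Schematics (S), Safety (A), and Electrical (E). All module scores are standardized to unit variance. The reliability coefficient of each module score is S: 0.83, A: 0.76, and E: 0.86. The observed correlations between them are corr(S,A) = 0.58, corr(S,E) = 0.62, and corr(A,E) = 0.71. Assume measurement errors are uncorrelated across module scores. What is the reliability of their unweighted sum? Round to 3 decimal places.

0.919

Var(S+A+E) = 3 + 2·[0.58 + 0.62 + 0.71] = 3 + 3.82 = 6.82.
Because errors are independent across components, Cov(Tᵢ,Tⱼ) = Cov(Xᵢ,Xⱼ); the off-diagonal part of the true-score variance is the same as above.
True-score variance = [0.83 + 0.76 + 0.86] + 3.82 = 2.45 + 3.82 = 6.27.
Reliability = 6.27 / 6.82 = 0.919.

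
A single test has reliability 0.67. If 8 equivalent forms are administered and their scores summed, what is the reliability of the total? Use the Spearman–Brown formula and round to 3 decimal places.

0.942

ρ_k = kρ / (1 + (k−1)ρ) = 8·0.67 / (1 + 7·0.67) = 5.360 / 5.690 = 0.942.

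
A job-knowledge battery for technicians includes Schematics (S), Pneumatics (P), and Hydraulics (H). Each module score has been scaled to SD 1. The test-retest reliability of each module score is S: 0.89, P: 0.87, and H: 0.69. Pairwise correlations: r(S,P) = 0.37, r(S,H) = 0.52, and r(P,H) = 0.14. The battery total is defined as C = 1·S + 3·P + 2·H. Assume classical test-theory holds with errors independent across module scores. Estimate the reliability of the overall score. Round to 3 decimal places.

0.874

Var(C) = 1 + 3² + 2² + 2·[3·0.37 + 2·0.52 + 6·0.14] = 14 + 5.98 = 19.98.
Under uncorrelated errors the observed covariances equal the true-score covariances, so only the own-variance terms attenuate.
True-score variance = [0.89 + 3²·0.87 + 2²·0.69] + 5.98 = 11.48 + 5.98 = 17.46.
Reliability = 17.46 / 19.98 = 0.874.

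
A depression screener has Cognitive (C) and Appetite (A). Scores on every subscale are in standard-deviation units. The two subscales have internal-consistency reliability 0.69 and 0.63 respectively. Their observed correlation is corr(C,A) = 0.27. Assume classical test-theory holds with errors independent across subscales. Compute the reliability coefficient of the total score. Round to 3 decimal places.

Var(C+A) = 2 + 2·[0.27] = 2 + 0.54 = 2.54.
Because errors are independent across components, Cov(Tᵢ,Tⱼ) = Cov(Xᵢ,Xⱼ); the off-diagonal part of the true-score variance is the same as above.
True-score variance = [0.69 + 0.63] + 0.54 = 1.32 + 0.54 = 1.86.
Reliability = 1.86 / 2.54 = 0.732.

0.732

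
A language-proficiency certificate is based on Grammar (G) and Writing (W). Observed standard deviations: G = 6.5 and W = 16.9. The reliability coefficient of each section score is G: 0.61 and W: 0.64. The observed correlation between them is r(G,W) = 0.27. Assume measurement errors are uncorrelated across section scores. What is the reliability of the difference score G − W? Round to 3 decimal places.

Var(G−W) = 6.5² + 16.9² − 2·6.5·16.9·0.27 = 327.86 − 59.319 = 268.541.
Under uncorrelated errors the observed covariances equal the true-score covariances, so only the own-variance terms attenuate.
True-score variance = [6.5²·0.61 + 16.9²·0.64] − 59.319 = 208.563 − 59.319 = 149.244.
Reliability = 149.244 / 268.541 = 0.556.

0.556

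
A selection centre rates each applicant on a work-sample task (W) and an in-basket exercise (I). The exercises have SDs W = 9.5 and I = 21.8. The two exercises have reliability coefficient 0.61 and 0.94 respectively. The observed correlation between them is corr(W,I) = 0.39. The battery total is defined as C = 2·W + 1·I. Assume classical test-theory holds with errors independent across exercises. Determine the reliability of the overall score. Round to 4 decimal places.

Var(C) = 2²·9.5² + 21.8² + 2·[2·9.5·21.8·0.39] = 836.24 + 323.076 = 1159.32.
Under uncorrelated errors the observed covariances equal the true-score covariances, so only the own-variance terms attenuate.
True-score variance = [2²·9.5²·0.61 + 21.8²·0.94] + 323.076 = 666.936 + 323.076 = 990.012.
Reliability = 990.012 / 1159.32 = 0.8540.

0.8540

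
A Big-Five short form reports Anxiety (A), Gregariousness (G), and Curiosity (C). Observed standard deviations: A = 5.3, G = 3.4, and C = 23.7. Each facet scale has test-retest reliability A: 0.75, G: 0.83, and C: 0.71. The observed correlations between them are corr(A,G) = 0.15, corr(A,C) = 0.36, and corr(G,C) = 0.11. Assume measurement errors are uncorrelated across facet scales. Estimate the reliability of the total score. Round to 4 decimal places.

Var(A+G+C) = 5.3² + 3.4² + 23.7² + 2·[5.3·3.4·0.15 + 5.3·23.7·0.36 + 3.4·23.7·0.11] = 601.34 + 113.573 = 714.913.
Under uncorrelated errors the observed covariances equal the true-score covariances, so only the own-variance terms attenuate.
True-score variance = [5.3²·0.75 + 3.4²·0.83 + 23.7²·0.71] + 113.573 = 429.462 + 113.573 = 543.035.
Reliability = 543.035 / 714.913 = 0.7596.

0.7596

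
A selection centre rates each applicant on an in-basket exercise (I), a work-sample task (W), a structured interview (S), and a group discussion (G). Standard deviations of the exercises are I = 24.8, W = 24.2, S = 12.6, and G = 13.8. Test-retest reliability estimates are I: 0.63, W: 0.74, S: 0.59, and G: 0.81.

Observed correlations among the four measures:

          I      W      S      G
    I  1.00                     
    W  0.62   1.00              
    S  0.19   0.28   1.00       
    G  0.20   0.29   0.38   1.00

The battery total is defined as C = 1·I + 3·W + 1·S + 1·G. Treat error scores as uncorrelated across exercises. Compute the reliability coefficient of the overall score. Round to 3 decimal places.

Var(C) = 24.8² + 3²·24.2² + 12.6² + 13.8² + 2·[3·24.8·24.2·0.62 + 24.8·12.6·0.19 + 24.8·13.8·0.20 + 3·24.2·12.6·0.28 + 3·24.2·13.8·0.29 + 12.6·13.8·0.38] = 6235 + 3713.74 = 9948.74.
Because errors are independent across components, Cov(Tᵢ,Tⱼ) = Cov(Xᵢ,Xⱼ); the off-diagonal part of the true-score variance is the same as above.
True-score variance = [24.8²·0.63 + 3²·24.2²·0.74 + 12.6²·0.59 + 13.8²·0.81] + 3713.74 = 4535.76 + 3713.74 = 8249.5.
Reliability = 8249.5 / 9948.74 = 0.829.

0.829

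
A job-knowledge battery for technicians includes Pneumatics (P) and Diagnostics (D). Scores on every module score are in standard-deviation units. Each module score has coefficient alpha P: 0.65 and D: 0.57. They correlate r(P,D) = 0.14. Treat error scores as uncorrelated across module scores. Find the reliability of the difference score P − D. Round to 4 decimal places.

0.5465

Var(P−D) = 1 + 1 − 2·0.14 = 2 − 0.28 = 1.72.
With uncorrelated errors the cross-covariances are all true-score covariance, so they carry over unchanged; only the diagonal terms shrink to ρᵢσᵢ².
True-score variance = [0.65 + 0.57] − 0.28 = 1.22 − 0.28 = 0.94.
Reliability = 0.94 / 1.72 = 0.5465.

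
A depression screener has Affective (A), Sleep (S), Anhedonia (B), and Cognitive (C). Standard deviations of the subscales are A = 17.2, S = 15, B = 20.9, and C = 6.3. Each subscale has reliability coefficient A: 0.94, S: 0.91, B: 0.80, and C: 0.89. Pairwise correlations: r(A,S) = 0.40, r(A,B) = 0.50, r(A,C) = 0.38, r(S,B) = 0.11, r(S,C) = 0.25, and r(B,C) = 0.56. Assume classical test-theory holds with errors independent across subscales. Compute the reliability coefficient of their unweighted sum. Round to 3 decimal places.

0.932

Var(A+S+B+C) = 17.2² + 15² + 20.9² + 6.3² + 2·[17.2·15·0.40 + 17.2·20.9·0.50 + 17.2·6.3·0.38 + 15·20.9·0.11 + 15·6.3·0.25 + 20.9·6.3·0.56] = 997.34 + 911.924 = 1909.26.
Because errors are independent across components, Cov(Tᵢ,Tⱼ) = Cov(Xᵢ,Xⱼ); the off-diagonal part of the true-score variance is the same as above.
True-score variance = [17.2²·0.94 + 15²·0.91 + 20.9²·0.80 + 6.3²·0.89] + 911.924 = 867.612 + 911.924 = 1779.54.
Reliability = 1779.54 / 1909.26 = 0.932.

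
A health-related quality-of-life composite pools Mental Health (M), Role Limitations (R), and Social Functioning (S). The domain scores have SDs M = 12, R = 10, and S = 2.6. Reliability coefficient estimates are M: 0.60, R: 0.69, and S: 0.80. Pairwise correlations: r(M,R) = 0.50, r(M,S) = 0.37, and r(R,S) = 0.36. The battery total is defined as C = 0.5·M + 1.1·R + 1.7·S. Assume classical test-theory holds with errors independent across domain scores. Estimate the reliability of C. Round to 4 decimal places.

0.8122

Var(C) = 0.5²·12² + 1.1²·10² + 1.7²·2.6² + 2·[0.55·12·10·0.50 + 0.85·12·2.6·0.37 + 1.87·10·2.6·0.36] = 176.536 + 120.631 = 297.168.
Under uncorrelated errors the observed covariances equal the true-score covariances, so only the own-variance terms attenuate.
True-score variance = [0.5²·12²·0.60 + 1.1²·10²·0.69 + 1.7²·2.6²·0.80] + 120.631 = 120.719 + 120.631 = 241.35.
Reliability = 241.35 / 297.168 = 0.8122.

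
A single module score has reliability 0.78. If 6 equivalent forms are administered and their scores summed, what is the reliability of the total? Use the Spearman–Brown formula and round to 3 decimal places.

ρ_k = kρ / (1 + (k−1)ρ) = 6·0.78 / (1 + 5·0.78) = 4.680 / 4.900 = 0.955.

0.955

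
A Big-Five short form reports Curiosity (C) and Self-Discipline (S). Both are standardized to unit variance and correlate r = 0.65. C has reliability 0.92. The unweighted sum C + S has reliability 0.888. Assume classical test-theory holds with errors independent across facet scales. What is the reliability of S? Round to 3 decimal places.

Var(C+S) = 2 + 2·0.65 = 3.300.
True-score variance = ρ_C + ρ_S + 2·0.65, so 0.888 = (0.92 + ρ_S + 1.30) / 3.300.
ρ_S = 0.888·3.300 − 0.92 − 1.30 = 0.710.

0.710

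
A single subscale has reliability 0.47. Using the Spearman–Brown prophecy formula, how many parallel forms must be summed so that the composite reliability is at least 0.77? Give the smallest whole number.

4

k ≥ ρ*(1−ρ₁)/(ρ₁(1−ρ*)) = 0.77·0.53 / (0.47·0.23) = 3.775.
Smallest integer k = 4.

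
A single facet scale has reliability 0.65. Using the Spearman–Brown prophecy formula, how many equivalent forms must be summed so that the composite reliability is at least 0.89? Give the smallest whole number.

k ≥ ρ*(1−ρ₁)/(ρ₁(1−ρ*)) = 0.89·0.35 / (0.65·0.11) = 4.357.
Smallest integer k = 5.

5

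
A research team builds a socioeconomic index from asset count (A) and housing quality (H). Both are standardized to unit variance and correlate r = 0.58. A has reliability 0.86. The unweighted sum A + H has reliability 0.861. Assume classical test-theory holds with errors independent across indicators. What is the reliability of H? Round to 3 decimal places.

0.701

Var(A+H) = 2 + 2·0.58 = 3.160.
True-score variance = ρ_A + ρ_H + 2·0.58, so 0.861 = (0.86 + ρ_H + 1.16) / 3.160.
ρ_H = 0.861·3.160 − 0.86 − 1.16 = 0.701.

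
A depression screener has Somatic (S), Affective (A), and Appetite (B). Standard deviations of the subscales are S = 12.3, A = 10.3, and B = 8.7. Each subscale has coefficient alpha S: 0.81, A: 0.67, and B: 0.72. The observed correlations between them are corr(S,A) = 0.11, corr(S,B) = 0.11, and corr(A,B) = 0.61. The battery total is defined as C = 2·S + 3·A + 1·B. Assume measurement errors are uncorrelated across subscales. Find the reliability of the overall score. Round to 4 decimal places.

0.7928

Var(C) = 2²·12.3² + 3²·10.3² + 8.7² + 2·[6·12.3·10.3·0.11 + 2·12.3·8.7·0.11 + 3·10.3·8.7·0.61] = 1635.66 + 542.288 = 2177.95.
Because errors are independent across components, Cov(Tᵢ,Tⱼ) = Cov(Xᵢ,Xⱼ); the off-diagonal part of the true-score variance is the same as above.
True-score variance = [2²·12.3²·0.81 + 3²·10.3²·0.67 + 8.7²·0.72] + 542.288 = 1184.4 + 542.288 = 1726.69.
Reliability = 1726.69 / 2177.95 = 0.7928.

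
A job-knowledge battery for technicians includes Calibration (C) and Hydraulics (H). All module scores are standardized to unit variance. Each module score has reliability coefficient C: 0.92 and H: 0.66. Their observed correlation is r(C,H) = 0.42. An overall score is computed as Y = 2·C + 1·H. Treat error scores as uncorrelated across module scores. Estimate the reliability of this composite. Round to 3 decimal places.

Var(Y) = 2² + 1 + 2·[2·0.42] = 5 + 1.68 = 6.68.
With uncorrelated errors the cross-covariances are all true-score covariance, so they carry over unchanged; only the diagonal terms shrink to ρᵢσᵢ².
True-score variance = [2²·0.92 + 0.66] + 1.68 = 4.34 + 1.68 = 6.02.
Reliability = 6.02 / 6.68 = 0.901.

0.901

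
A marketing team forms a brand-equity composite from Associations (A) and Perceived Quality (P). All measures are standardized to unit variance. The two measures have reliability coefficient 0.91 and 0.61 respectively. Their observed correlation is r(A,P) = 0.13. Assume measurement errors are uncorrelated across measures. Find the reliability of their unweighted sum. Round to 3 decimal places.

0.788

Var(A+P) = 2 + 2·[0.13] = 2 + 0.26 = 2.26.
Under uncorrelated errors the observed covariances equal the true-score covariances, so only the own-variance terms attenuate.
True-score variance = [0.91 + 0.61] + 0.26 = 1.52 + 0.26 = 1.78.
Reliability = 1.78 / 2.26 = 0.788.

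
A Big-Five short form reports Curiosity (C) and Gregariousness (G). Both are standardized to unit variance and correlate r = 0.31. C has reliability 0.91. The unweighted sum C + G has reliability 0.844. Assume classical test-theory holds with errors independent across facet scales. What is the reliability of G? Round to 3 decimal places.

Var(C+G) = 2 + 2·0.31 = 2.620.
True-score variance = ρ_C + ρ_G + 2·0.31, so 0.844 = (0.91 + ρ_G + 0.62) / 2.620.
ρ_G = 0.844·2.620 − 0.91 − 0.62 = 0.681.

0.681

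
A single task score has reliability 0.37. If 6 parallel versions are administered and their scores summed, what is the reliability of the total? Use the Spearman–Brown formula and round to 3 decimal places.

ρ_k = kρ / (1 + (k−1)ρ) = 6·0.37 / (1 + 5·0.37) = 2.220 / 2.850 = 0.779.

0.779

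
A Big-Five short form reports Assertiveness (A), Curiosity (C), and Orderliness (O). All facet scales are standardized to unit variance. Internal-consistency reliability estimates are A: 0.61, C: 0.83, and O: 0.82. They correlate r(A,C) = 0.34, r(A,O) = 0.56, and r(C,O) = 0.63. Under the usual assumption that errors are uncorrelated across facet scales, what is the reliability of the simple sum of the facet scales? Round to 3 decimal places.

Var(A+C+O) = 3 + 2·[0.34 + 0.56 + 0.63] = 3 + 3.06 = 6.06.
Because errors are independent across components, Cov(Tᵢ,Tⱼ) = Cov(Xᵢ,Xⱼ); the off-diagonal part of the true-score variance is the same as above.
True-score variance = [0.61 + 0.83 + 0.82] + 3.06 = 2.26 + 3.06 = 5.32.
Reliability = 5.32 / 6.06 = 0.878.

0.878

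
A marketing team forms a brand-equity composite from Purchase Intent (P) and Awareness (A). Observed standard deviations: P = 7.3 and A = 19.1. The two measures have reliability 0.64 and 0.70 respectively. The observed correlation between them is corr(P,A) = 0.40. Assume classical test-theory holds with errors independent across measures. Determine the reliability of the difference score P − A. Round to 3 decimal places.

Var(P−A) = 7.3² + 19.1² − 2·7.3·19.1·0.40 = 418.1 − 111.544 = 306.556.
Because errors are independent across components, Cov(Tᵢ,Tⱼ) = Cov(Xᵢ,Xⱼ); the off-diagonal part of the true-score variance is the same as above.
True-score variance = [7.3²·0.64 + 19.1²·0.70] − 111.544 = 289.473 − 111.544 = 177.929.
Reliability = 177.929 / 306.556 = 0.580.

0.580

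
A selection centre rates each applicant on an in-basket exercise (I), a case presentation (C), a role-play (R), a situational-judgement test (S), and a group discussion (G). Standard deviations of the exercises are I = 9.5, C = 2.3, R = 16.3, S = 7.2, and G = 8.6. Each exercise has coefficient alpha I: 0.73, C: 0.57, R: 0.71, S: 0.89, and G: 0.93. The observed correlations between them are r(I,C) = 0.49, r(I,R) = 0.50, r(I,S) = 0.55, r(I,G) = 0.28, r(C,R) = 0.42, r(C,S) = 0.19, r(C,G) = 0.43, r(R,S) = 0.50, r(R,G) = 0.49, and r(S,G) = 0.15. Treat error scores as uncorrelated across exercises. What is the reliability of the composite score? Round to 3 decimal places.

Var(I+C+R+S+G) = 9.5² + 2.3² + 16.3² + 7.2² + 8.6² + 2·[9.5·2.3·0.49 + 9.5·16.3·0.50 + 9.5·7.2·0.55 + 9.5·8.6·0.28 + 2.3·16.3·0.42 + 2.3·7.2·0.19 + 2.3·8.6·0.43 + 16.3·7.2·0.50 + 16.3·8.6·0.49 + 7.2·8.6·0.15] = 487.03 + 625.363 = 1112.39.
Under uncorrelated errors the observed covariances equal the true-score covariances, so only the own-variance terms attenuate.
True-score variance = [9.5²·0.73 + 2.3²·0.57 + 16.3²·0.71 + 7.2²·0.89 + 8.6²·0.93] + 625.363 = 372.458 + 625.363 = 997.821.
Reliability = 997.821 / 1112.39 = 0.897.

0.897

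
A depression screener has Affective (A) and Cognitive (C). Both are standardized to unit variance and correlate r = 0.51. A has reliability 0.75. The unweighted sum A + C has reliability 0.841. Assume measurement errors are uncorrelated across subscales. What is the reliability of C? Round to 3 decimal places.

Var(A+C) = 2 + 2·0.51 = 3.020.
True-score variance = ρ_A + ρ_C + 2·0.51, so 0.841 = (0.75 + ρ_C + 1.02) / 3.020.
ρ_C = 0.841·3.020 − 0.75 − 1.02 = 0.770.

0.770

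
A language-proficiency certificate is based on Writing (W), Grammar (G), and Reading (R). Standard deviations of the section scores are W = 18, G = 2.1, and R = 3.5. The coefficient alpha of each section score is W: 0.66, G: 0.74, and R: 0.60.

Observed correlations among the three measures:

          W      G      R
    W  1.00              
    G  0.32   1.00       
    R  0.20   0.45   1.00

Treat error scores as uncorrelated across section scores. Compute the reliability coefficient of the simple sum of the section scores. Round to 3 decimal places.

0.707

Var(W+G+R) = 18² + 2.1² + 3.5² + 2·[18·2.1·0.32 + 18·3.5·0.20 + 2.1·3.5·0.45] = 340.66 + 56.007 = 396.667.
With uncorrelated errors the cross-covariances are all true-score covariance, so they carry over unchanged; only the diagonal terms shrink to ρᵢσᵢ².
True-score variance = [18²·0.66 + 2.1²·0.74 + 3.5²·0.60] + 56.007 = 224.453 + 56.007 = 280.46.
Reliability = 280.46 / 396.667 = 0.707.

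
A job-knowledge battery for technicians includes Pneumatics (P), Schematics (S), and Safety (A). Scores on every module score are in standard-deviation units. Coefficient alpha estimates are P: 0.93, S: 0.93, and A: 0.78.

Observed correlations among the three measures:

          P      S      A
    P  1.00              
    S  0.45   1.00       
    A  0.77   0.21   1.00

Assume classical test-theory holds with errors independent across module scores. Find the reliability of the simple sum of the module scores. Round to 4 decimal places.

Var(P+S+A) = 3 + 2·[0.45 + 0.77 + 0.21] = 3 + 2.86 = 5.86.
Under uncorrelated errors the observed covariances equal the true-score covariances, so only the own-variance terms attenuate.
True-score variance = [0.93 + 0.93 + 0.78] + 2.86 = 2.64 + 2.86 = 5.5.
Reliability = 5.5 / 5.86 = 0.9386.

0.9386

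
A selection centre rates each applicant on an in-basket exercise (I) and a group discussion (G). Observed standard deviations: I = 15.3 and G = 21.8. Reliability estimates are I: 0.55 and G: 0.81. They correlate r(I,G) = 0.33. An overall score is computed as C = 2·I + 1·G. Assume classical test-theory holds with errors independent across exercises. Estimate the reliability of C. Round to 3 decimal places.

Var(C) = 2²·15.3² + 21.8² + 2·[2·15.3·21.8·0.33] = 1411.6 + 440.273 = 1851.87.
With uncorrelated errors the cross-covariances are all true-score covariance, so they carry over unchanged; only the diagonal terms shrink to ρᵢσᵢ².
True-score variance = [2²·15.3²·0.55 + 21.8²·0.81] + 440.273 = 899.942 + 440.273 = 1340.22.
Reliability = 1340.22 / 1851.87 = 0.724.

0.724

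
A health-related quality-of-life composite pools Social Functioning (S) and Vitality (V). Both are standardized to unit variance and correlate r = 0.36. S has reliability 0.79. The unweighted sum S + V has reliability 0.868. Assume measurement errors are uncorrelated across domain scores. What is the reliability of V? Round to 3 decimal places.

0.851

Var(S+V) = 2 + 2·0.36 = 2.720.
True-score variance = ρ_S + ρ_V + 2·0.36, so 0.868 = (0.79 + ρ_V + 0.72) / 2.720.
ρ_V = 0.868·2.720 − 0.79 − 0.72 = 0.851.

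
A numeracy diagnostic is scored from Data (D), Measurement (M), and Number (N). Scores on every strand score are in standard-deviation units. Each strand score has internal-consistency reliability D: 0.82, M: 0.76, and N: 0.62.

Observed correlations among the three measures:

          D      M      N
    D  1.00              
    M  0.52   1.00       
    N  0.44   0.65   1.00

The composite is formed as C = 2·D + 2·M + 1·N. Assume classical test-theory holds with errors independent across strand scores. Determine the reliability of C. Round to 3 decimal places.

0.882

Var(C) = 2² + 2² + 1 + 2·[4·0.52 + 2·0.44 + 2·0.65] = 9 + 8.52 = 17.52.
With uncorrelated errors the cross-covariances are all true-score covariance, so they carry over unchanged; only the diagonal terms shrink to ρᵢσᵢ².
True-score variance = [2²·0.82 + 2²·0.76 + 0.62] + 8.52 = 6.94 + 8.52 = 15.46.
Reliability = 15.46 / 17.52 = 0.882.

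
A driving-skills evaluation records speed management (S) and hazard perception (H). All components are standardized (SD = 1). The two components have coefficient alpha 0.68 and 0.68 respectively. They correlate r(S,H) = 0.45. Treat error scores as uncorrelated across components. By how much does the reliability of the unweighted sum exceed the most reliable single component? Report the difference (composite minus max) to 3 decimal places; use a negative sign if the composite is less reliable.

0.099

Var(sum) = 2 + 0.9 = 2.9; true-score variance = 1.36 + 0.9 = 2.26; composite reliability = 0.7793.
Max component reliability = 0.6800.
Difference = 0.7793 − 0.6800 = 0.099.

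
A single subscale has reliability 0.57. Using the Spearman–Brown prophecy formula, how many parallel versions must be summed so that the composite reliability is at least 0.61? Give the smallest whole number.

k ≥ ρ*(1−ρ₁)/(ρ₁(1−ρ*)) = 0.61·0.43 / (0.57·0.39) = 1.180.
Smallest integer k = 2.

2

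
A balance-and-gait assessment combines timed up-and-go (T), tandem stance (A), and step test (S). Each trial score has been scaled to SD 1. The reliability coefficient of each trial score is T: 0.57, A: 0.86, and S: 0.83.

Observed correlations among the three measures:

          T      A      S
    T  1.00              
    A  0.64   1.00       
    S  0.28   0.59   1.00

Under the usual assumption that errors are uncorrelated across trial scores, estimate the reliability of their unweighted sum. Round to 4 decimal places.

Var(T+A+S) = 3 + 2·[0.64 + 0.28 + 0.59] = 3 + 3.02 = 6.02.
Under uncorrelated errors the observed covariances equal the true-score covariances, so only the own-variance terms attenuate.
True-score variance = [0.57 + 0.86 + 0.83] + 3.02 = 2.26 + 3.02 = 5.28.
Reliability = 5.28 / 6.02 = 0.8771.

0.8771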